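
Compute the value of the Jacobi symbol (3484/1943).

(3484/1943)
  = (1541/1943)    [3484 ≡ 1541 mod 1943]
  = (1943/1541)    [QR: 1541 ≡ 1 mod 4, sign kept]
  = (402/1541)    [1943 ≡ 402 mod 1541]
  = -(201/1541)    [1541 ≡ 5 mod 8 ⇒ (2/1541) = -1]
  = -(1541/201)    [QR: 201 ≡ 1 mod 4, sign kept]
  = -(134/201)    [1541 ≡ 134 mod 201]
  = -(67/201)    [201 ≡ 1 mod 8 ⇒ (2/201) = +1]
  = -(201/67)    [QR: 201 ≡ 1 mod 4, sign kept]
  = -(0/67)    [201 ≡ 0 mod 67]
  = 0    [numerator 0, gcd > 1]

0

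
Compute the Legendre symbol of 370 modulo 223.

-1

(370/223)
  = (147/223)    [370 ≡ 147 mod 223]
  = -(223/147)    [QR: both ≡ 3 mod 4, sign flips]
  = -(76/147)    [223 ≡ 76 mod 147]
  = -(19/147)    [147 ≡ 3 mod 8 ⇒ (2/147)^2 = +1]
  = (147/19)    [QR: both ≡ 3 mod 4, sign flips]
  = (14/19)    [147 ≡ 14 mod 19]
  = -(7/19)    [19 ≡ 3 mod 8 ⇒ (2/19) = -1]
  = (19/7)    [QR: both ≡ 3 mod 4, sign flips]
  = (5/7)    [19 ≡ 5 mod 7]
  = (7/5)    [QR: 5 ≡ 1 mod 4, sign kept]
  = (2/5)    [7 ≡ 2 mod 5]
  = -(1/5)    [5 ≡ 5 mod 8 ⇒ (2/5) = -1]
  = -1    [(1/5) = 1]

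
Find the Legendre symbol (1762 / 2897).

Factor out 2: 1762 = 2·881. Since 2897 ≡ 1 (mod 8), (2 / 2897) = +1. Now have (881 / 2897).
881 ≡ 1 (mod 4), so quadratic reciprocity gives (881 / 2897) = (2897 / 881). Reduce: 2897 ≡ 254 (mod 881). Now have (254 / 881).
Factor out 2: 254 = 2·127. Since 881 ≡ 1 (mod 8), (2 / 881) = +1. Now have (127 / 881).
881 ≡ 1 (mod 4), so quadratic reciprocity gives (127 / 881) = (881 / 127). Reduce: 881 ≡ 119 (mod 127). Now have (119 / 127).
Both 119 ≡ 3 and 127 ≡ 3 (mod 4), so reciprocity gives (119 / 127) = -(127 / 119). Reduce: 127 ≡ 8 (mod 119). Now have -(8 / 119).
Factor out 2: 8 = 2^3. Since 119 ≡ 7 (mod 8), (2 / 119) = +1, and (2 / 119)^3 = +1. Now have -(1 / 119).
(1 / 119) = 1. Collecting the sign factors: -1.

-1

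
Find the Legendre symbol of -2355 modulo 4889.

Reduce the numerator: -2355 ≡ 2534 (mod 4889), so (-2355 / 4889) = (2534 / 4889).
Factor out 2: 2534 = 2·1267. Since 4889 ≡ 1 (mod 8), (2 / 4889) = +1. Now have (1267 / 4889).
4889 ≡ 1 (mod 4), so quadratic reciprocity gives (1267 / 4889) = (4889 / 1267). Reduce: 4889 ≡ 1088 (mod 1267). Now have (1088 / 1267).
Factor out 2: 1088 = 2^6·17. Since 1267 ≡ 3 (mod 8), (2 / 1267) = -1, and (2 / 1267)^6 = +1. Now have (17 / 1267).
17 ≡ 1 (mod 4), so quadratic reciprocity gives (17 / 1267) = (1267 / 17). Reduce: 1267 ≡ 9 (mod 17). Now have (9 / 17).
9 ≡ 1 (mod 4), so quadratic reciprocity gives (9 / 17) = (17 / 9). Reduce: 17 ≡ 8 (mod 9). Now have (8 / 9).
Factor out 2: 8 = 2^3. Since 9 ≡ 1 (mod 8), (2 / 9) = +1, and (2 / 9)^3 = +1. Now have (1 / 9).
(1 / 9) = 1. Collecting the sign factors: 1.

1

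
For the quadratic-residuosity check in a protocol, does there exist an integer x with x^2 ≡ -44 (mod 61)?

no

(-44/61)
  = (17/61)    [-44 ≡ 17 mod 61]
  = (61/17)    [QR: 17 ≡ 1 mod 4, sign kept]
  = (10/17)    [61 ≡ 10 mod 17]
  = (5/17)    [17 ≡ 1 mod 8 ⇒ (2/17) = +1]
  = (17/5)    [QR: 5 ≡ 1 mod 4, sign kept]
  = (2/5)    [17 ≡ 2 mod 5]
  = -(1/5)    [5 ≡ 5 mod 8 ⇒ (2/5) = -1]
  = -1    [(1/5) = 1]
The Legendre symbol is -1, so x^2 ≡ -44 (mod 61) has no solution.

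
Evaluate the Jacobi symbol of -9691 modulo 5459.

1

Pull out -1: (-9691 / 5459) = (-1 / 5459)·(9691 / 5459). Since 5459 ≡ 3 (mod 4), (-1 / 5459) = -1. Now have -(9691 / 5459).
Reduce the numerator: 9691 ≡ 4232 (mod 5459), so (9691 / 5459) = (4232 / 5459).
Factor out 2: 4232 = 2^3·529. Since 5459 ≡ 3 (mod 8), (2 / 5459) = -1, and (2 / 5459)^3 = -1. Now have (529 / 5459).
529 ≡ 1 (mod 4), so quadratic reciprocity gives (529 / 5459) = (5459 / 529). Reduce: 5459 ≡ 169 (mod 529). Now have (169 / 529).
169 ≡ 1 (mod 4), so quadratic reciprocity gives (169 / 529) = (529 / 169). Reduce: 529 ≡ 22 (mod 169). Now have (22 / 169).
Factor out 2: 22 = 2·11. Since 169 ≡ 1 (mod 8), (2 / 169) = +1. Now have (11 / 169).
169 ≡ 1 (mod 4), so quadratic reciprocity gives (11 / 169) = (169 / 11). Reduce: 169 ≡ 4 (mod 11). Now have (4 / 11).
Factor out 2: 4 = 2^2. Since 11 ≡ 3 (mod 8), (2 / 11) = -1, and (2 / 11)^2 = +1. Now have (1 / 11).
(1 / 11) = 1. Collecting the sign factors: 1.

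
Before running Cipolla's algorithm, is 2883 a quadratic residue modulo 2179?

Reduce the numerator: 2883 ≡ 704 (mod 2179), so (2883|2179) = (704|2179).
Factor out 2: 704 = 2^6·11. Since 2179 ≡ 3 (mod 8), (2|2179) = -1, and (2|2179)^6 = +1. Now have (11|2179).
Both 11 ≡ 3 and 2179 ≡ 3 (mod 4), so reciprocity gives (11|2179) = -(2179|11). Reduce: 2179 ≡ 1 (mod 11). Now have -(1|11).
(1|11) = 1. Collecting the sign factors: -1.
(2883|2179) = -1, and 2179 is prime, so 2883 is not a quadratic residue mod 2179.

no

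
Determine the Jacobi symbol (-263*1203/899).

By multiplicativity, (-263·1203/899) = (-263/899)·(1203/899).
First factor (-263/899):
(-263/899)
  = -(263/899)    [899 ≡ 3 mod 4 ⇒ (-1/899) = -1]
  = (899/263)    [QR: both ≡ 3 mod 4, sign flips]
  = (110/263)    [899 ≡ 110 mod 263]
  = (55/263)    [263 ≡ 7 mod 8 ⇒ (2/263) = +1]
  = -(263/55)    [QR: both ≡ 3 mod 4, sign flips]
  = -(43/55)    [263 ≡ 43 mod 55]
  = (55/43)    [QR: both ≡ 3 mod 4, sign flips]
  = (12/43)    [55 ≡ 12 mod 43]
  = (3/43)    [43 ≡ 3 mod 8 ⇒ (2/43)^2 = +1]
  = -(43/3)    [QR: both ≡ 3 mod 4, sign flips]
  = -(1/3)    [43 ≡ 1 mod 3]
  = -1    [(1/3) = 1]
Second factor (1203/899):
(1203/899)
  = (304/899)    [1203 ≡ 304 mod 899]
  = (19/899)    [899 ≡ 3 mod 8 ⇒ (2/899)^4 = +1]
  = -(899/19)    [QR: both ≡ 3 mod 4, sign flips]
  = -(6/19)    [899 ≡ 6 mod 19]
  = (3/19)    [19 ≡ 3 mod 8 ⇒ (2/19) = -1]
  = -(19/3)    [QR: both ≡ 3 mod 4, sign flips]
  = -(1/3)    [19 ≡ 1 mod 3]
  = -1    [(1/3) = 1]
Product: (-1)·(-1) = 1.

1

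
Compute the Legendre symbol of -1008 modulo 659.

1

(-1008|659)
  = -(1008|659)    [659 ≡ 3 mod 4 ⇒ (-1|659) = -1]
  = -(349|659)    [1008 ≡ 349 mod 659]
  = -(659|349)    [QR: 349 ≡ 1 mod 4, sign kept]
  = -(310|349)    [659 ≡ 310 mod 349]
  = (155|349)    [349 ≡ 5 mod 8 ⇒ (2|349) = -1]
  = (349|155)    [QR: 349 ≡ 1 mod 4, sign kept]
  = (39|155)    [349 ≡ 39 mod 155]
  = -(155|39)    [QR: both ≡ 3 mod 4, sign flips]
  = -(38|39)    [155 ≡ 38 mod 39]
  = -(19|39)    [39 ≡ 7 mod 8 ⇒ (2|39) = +1]
  = (39|19)    [QR: both ≡ 3 mod 4, sign flips]
  = (1|19)    [39 ≡ 1 mod 19]
  = 1    [(1|19) = 1]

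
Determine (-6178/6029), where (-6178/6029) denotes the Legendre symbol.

(-6178/6029)
  = (5880/6029)    [-6178 ≡ 5880 mod 6029]
  = -(735/6029)    [6029 ≡ 5 mod 8 ⇒ (2/6029)^3 = -1]
  = -(6029/735)    [QR: 6029 ≡ 1 mod 4, sign kept]
  = -(149/735)    [6029 ≡ 149 mod 735]
  = -(735/149)    [QR: 149 ≡ 1 mod 4, sign kept]
  = -(139/149)    [735 ≡ 139 mod 149]
  = -(149/139)    [QR: 149 ≡ 1 mod 4, sign kept]
  = -(10/139)    [149 ≡ 10 mod 139]
  = (5/139)    [139 ≡ 3 mod 8 ⇒ (2/139) = -1]
  = (139/5)    [QR: 5 ≡ 1 mod 4, sign kept]
  = (4/5)    [139 ≡ 4 mod 5]
  = (1/5)    [5 ≡ 5 mod 8 ⇒ (2/5)^2 = +1]
  = 1    [(1/5) = 1]

1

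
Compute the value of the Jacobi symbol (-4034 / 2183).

Reduce the numerator: -4034 ≡ 332 (mod 2183), so (-4034 / 2183) = (332 / 2183).
Factor out 2: 332 = 2^2·83. Since 2183 ≡ 7 (mod 8), (2 / 2183) = +1, and (2 / 2183)^2 = +1. Now have (83 / 2183).
Both 83 ≡ 3 and 2183 ≡ 3 (mod 4), so reciprocity gives (83 / 2183) = -(2183 / 83). Reduce: 2183 ≡ 25 (mod 83). Now have -(25 / 83).
25 ≡ 1 (mod 4), so quadratic reciprocity gives (25 / 83) = (83 / 25). Reduce: 83 ≡ 8 (mod 25). Now have -(8 / 25).
Factor out 2: 8 = 2^3. Since 25 ≡ 1 (mod 8), (2 / 25) = +1, and (2 / 25)^3 = +1. Now have -(1 / 25).
(1 / 25) = 1. Collecting the sign factors: -1.

-1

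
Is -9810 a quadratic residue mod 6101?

(-9810/6101)
  = (2392/6101)    [-9810 ≡ 2392 mod 6101]
  = -(299/6101)    [6101 ≡ 5 mod 8 ⇒ (2/6101)^3 = -1]
  = -(6101/299)    [QR: 6101 ≡ 1 mod 4, sign kept]
  = -(121/299)    [6101 ≡ 121 mod 299]
  = -(299/121)    [QR: 121 ≡ 1 mod 4, sign kept]
  = -(57/121)    [299 ≡ 57 mod 121]
  = -(121/57)    [QR: 57 ≡ 1 mod 4, sign kept]
  = -(7/57)    [121 ≡ 7 mod 57]
  = -(57/7)    [QR: 57 ≡ 1 mod 4, sign kept]
  = -(1/7)    [57 ≡ 1 mod 7]
  = -1    [(1/7) = 1]
(-9810/6101) = -1, and 6101 is prime, so -9810 is not a quadratic residue mod 6101.

no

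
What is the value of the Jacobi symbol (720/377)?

Reduce the numerator: 720 ≡ 343 (mod 377), so (720/377) = (343/377).
377 ≡ 1 (mod 4), so quadratic reciprocity gives (343/377) = (377/343). Reduce: 377 ≡ 34 (mod 343). Now have (34/343).
Factor out 2: 34 = 2·17. Since 343 ≡ 7 (mod 8), (2/343) = +1. Now have (17/343).
17 ≡ 1 (mod 4), so quadratic reciprocity gives (17/343) = (343/17). Reduce: 343 ≡ 3 (mod 17). Now have (3/17).
17 ≡ 1 (mod 4), so quadratic reciprocity gives (3/17) = (17/3). Reduce: 17 ≡ 2 (mod 3). Now have (2/3).
Factor out 2: 2 = 2. Since 3 ≡ 3 (mod 8), (2/3) = -1. Now have -(1/3).
(1/3) = 1. Collecting the sign factors: -1.

-1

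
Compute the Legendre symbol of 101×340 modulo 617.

By multiplicativity, (101·340/617) = (101/617)·(340/617).
First factor (101/617):
(101/617)
  = (617/101)    [QR: 101 ≡ 1 mod 4, sign kept]
  = (11/101)    [617 ≡ 11 mod 101]
  = (101/11)    [QR: 101 ≡ 1 mod 4, sign kept]
  = (2/11)    [101 ≡ 2 mod 11]
  = -(1/11)    [11 ≡ 3 mod 8 ⇒ (2/11) = -1]
  = -1    [(1/11) = 1]
Second factor (340/617):
(340/617)
  = (85/617)    [617 ≡ 1 mod 8 ⇒ (2/617)^2 = +1]
  = (617/85)    [QR: 85 ≡ 1 mod 4, sign kept]
  = (22/85)    [617 ≡ 22 mod 85]
  = -(11/85)    [85 ≡ 5 mod 8 ⇒ (2/85) = -1]
  = -(85/11)    [QR: 85 ≡ 1 mod 4, sign kept]
  = -(8/11)    [85 ≡ 8 mod 11]
  = (1/11)    [11 ≡ 3 mod 8 ⇒ (2/11)^3 = -1]
  = 1    [(1/11) = 1]
Product: (-1)·(1) = -1.

-1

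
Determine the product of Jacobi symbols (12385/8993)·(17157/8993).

1

By multiplicativity, (12385·17157/8993) = (12385/8993)·(17157/8993).
First factor (12385/8993):
Reduce the numerator: 12385 ≡ 3392 (mod 8993), so (12385/8993) = (3392/8993).
Factor out 2: 3392 = 2^6·53. Since 8993 ≡ 1 (mod 8), (2/8993) = +1, and (2/8993)^6 = +1. Now have (53/8993).
53 ≡ 1 (mod 4), so quadratic reciprocity gives (53/8993) = (8993/53). Reduce: 8993 ≡ 36 (mod 53). Now have (36/53).
Factor out 2: 36 = 2^2·9. Since 53 ≡ 5 (mod 8), (2/53) = -1, and (2/53)^2 = +1. Now have (9/53).
9 ≡ 1 (mod 4), so quadratic reciprocity gives (9/53) = (53/9). Reduce: 53 ≡ 8 (mod 9). Now have (8/9).
Factor out 2: 8 = 2^3. Since 9 ≡ 1 (mod 8), (2/9) = +1, and (2/9)^3 = +1. Now have (1/9).
(1/9) = 1. Collecting the sign factors: 1.
Second factor (17157/8993):
Reduce the numerator: 17157 ≡ 8164 (mod 8993), so (17157/8993) = (8164/8993).
Factor out 2: 8164 = 2^2·2041. Since 8993 ≡ 1 (mod 8), (2/8993) = +1, and (2/8993)^2 = +1. Now have (2041/8993).
2041 ≡ 1 (mod 4), so quadratic reciprocity gives (2041/8993) = (8993/2041). Reduce: 8993 ≡ 829 (mod 2041). Now have (829/2041).
829 ≡ 1 (mod 4), so quadratic reciprocity gives (829/2041) = (2041/829). Reduce: 2041 ≡ 383 (mod 829). Now have (383/829).
829 ≡ 1 (mod 4), so quadratic reciprocity gives (383/829) = (829/383). Reduce: 829 ≡ 63 (mod 383). Now have (63/383).
Both 63 ≡ 3 and 383 ≡ 3 (mod 4), so reciprocity gives (63/383) = -(383/63). Reduce: 383 ≡ 5 (mod 63). Now have -(5/63).
5 ≡ 1 (mod 4), so quadratic reciprocity gives (5/63) = (63/5). Reduce: 63 ≡ 3 (mod 5). Now have -(3/5).
5 ≡ 1 (mod 4), so quadratic reciprocity gives (3/5) = (5/3). Reduce: 5 ≡ 2 (mod 3). Now have -(2/3).
Factor out 2: 2 = 2. Since 3 ≡ 3 (mod 8), (2/3) = -1. Now have (1/3).
(1/3) = 1. Collecting the sign factors: 1.
Product: (1)·(1) = 1.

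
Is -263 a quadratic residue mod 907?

Reduce the numerator: -263 ≡ 644 (mod 907), so (-263|907) = (644|907).
Factor out 2: 644 = 2^2·161. Since 907 ≡ 3 (mod 8), (2|907) = -1, and (2|907)^2 = +1. Now have (161|907).
161 ≡ 1 (mod 4), so quadratic reciprocity gives (161|907) = (907|161). Reduce: 907 ≡ 102 (mod 161). Now have (102|161).
Factor out 2: 102 = 2·51. Since 161 ≡ 1 (mod 8), (2|161) = +1. Now have (51|161).
161 ≡ 1 (mod 4), so quadratic reciprocity gives (51|161) = (161|51). Reduce: 161 ≡ 8 (mod 51). Now have (8|51).
Factor out 2: 8 = 2^3. Since 51 ≡ 3 (mod 8), (2|51) = -1, and (2|51)^3 = -1. Now have -(1|51).
(1|51) = 1. Collecting the sign factors: -1.
The Legendre symbol is -1, so x^2 ≡ -263 (mod 907) has no solution.

no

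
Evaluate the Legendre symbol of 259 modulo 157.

Reduce the numerator: 259 ≡ 102 (mod 157), so (259|157) = (102|157).
Factor out 2: 102 = 2·51. Since 157 ≡ 5 (mod 8), (2|157) = -1. Now have -(51|157).
157 ≡ 1 (mod 4), so quadratic reciprocity gives (51|157) = (157|51). Reduce: 157 ≡ 4 (mod 51). Now have -(4|51).
Factor out 2: 4 = 2^2. Since 51 ≡ 3 (mod 8), (2|51) = -1, and (2|51)^2 = +1. Now have -(1|51).
(1|51) = 1. Collecting the sign factors: -1.

-1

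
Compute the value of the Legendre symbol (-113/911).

-1

Reduce the numerator: -113 ≡ 798 (mod 911), so (-113/911) = (798/911).
Factor out 2: 798 = 2·399. Since 911 ≡ 7 (mod 8), (2/911) = +1. Now have (399/911).
Both 399 ≡ 3 and 911 ≡ 3 (mod 4), so reciprocity gives (399/911) = -(911/399). Reduce: 911 ≡ 113 (mod 399). Now have -(113/399).
113 ≡ 1 (mod 4), so quadratic reciprocity gives (113/399) = (399/113). Reduce: 399 ≡ 60 (mod 113). Now have -(60/113).
Factor out 2: 60 = 2^2·15. Since 113 ≡ 1 (mod 8), (2/113) = +1, and (2/113)^2 = +1. Now have -(15/113).
113 ≡ 1 (mod 4), so quadratic reciprocity gives (15/113) = (113/15). Reduce: 113 ≡ 8 (mod 15). Now have -(8/15).
Factor out 2: 8 = 2^3. Since 15 ≡ 7 (mod 8), (2/15) = +1, and (2/15)^3 = +1. Now have -(1/15).
(1/15) = 1. Collecting the sign factors: -1.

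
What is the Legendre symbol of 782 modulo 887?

(782/887)
  = (391/887)    [887 ≡ 7 mod 8 ⇒ (2/887) = +1]
  = -(887/391)    [QR: both ≡ 3 mod 4, sign flips]
  = -(105/391)    [887 ≡ 105 mod 391]
  = -(391/105)    [QR: 105 ≡ 1 mod 4, sign kept]
  = -(76/105)    [391 ≡ 76 mod 105]
  = -(19/105)    [105 ≡ 1 mod 8 ⇒ (2/105)^2 = +1]
  = -(105/19)    [QR: 105 ≡ 1 mod 4, sign kept]
  = -(10/19)    [105 ≡ 10 mod 19]
  = (5/19)    [19 ≡ 3 mod 8 ⇒ (2/19) = -1]
  = (19/5)    [QR: 5 ≡ 1 mod 4, sign kept]
  = (4/5)    [19 ≡ 4 mod 5]
  = (1/5)    [5 ≡ 5 mod 8 ⇒ (2/5)^2 = +1]
  = 1    [(1/5) = 1]

1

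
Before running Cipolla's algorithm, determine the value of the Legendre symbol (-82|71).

(-82|71)
  = (60|71)    [-82 ≡ 60 mod 71]
  = (15|71)    [71 ≡ 7 mod 8 ⇒ (2|71)^2 = +1]
  = -(71|15)    [QR: both ≡ 3 mod 4, sign flips]
  = -(11|15)    [71 ≡ 11 mod 15]
  = (15|11)    [QR: both ≡ 3 mod 4, sign flips]
  = (4|11)    [15 ≡ 4 mod 11]
  = (1|11)    [11 ≡ 3 mod 8 ⇒ (2|11)^2 = +1]
  = 1    [(1|11) = 1]

1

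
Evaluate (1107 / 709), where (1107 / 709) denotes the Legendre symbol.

Reduce the numerator: 1107 ≡ 398 (mod 709), so (1107 / 709) = (398 / 709).
Factor out 2: 398 = 2·199. Since 709 ≡ 5 (mod 8), (2 / 709) = -1. Now have -(199 / 709).
709 ≡ 1 (mod 4), so quadratic reciprocity gives (199 / 709) = (709 / 199). Reduce: 709 ≡ 112 (mod 199). Now have -(112 / 199).
Factor out 2: 112 = 2^4·7. Since 199 ≡ 7 (mod 8), (2 / 199) = +1, and (2 / 199)^4 = +1. Now have -(7 / 199).
Both 7 ≡ 3 and 199 ≡ 3 (mod 4), so reciprocity gives (7 / 199) = -(199 / 7). Reduce: 199 ≡ 3 (mod 7). Now have (3 / 7).
Both 3 ≡ 3 and 7 ≡ 3 (mod 4), so reciprocity gives (3 / 7) = -(7 / 3). Reduce: 7 ≡ 1 (mod 3). Now have -(1 / 3).
(1 / 3) = 1. Collecting the sign factors: -1.

-1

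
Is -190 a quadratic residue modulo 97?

yes

(-190/97)
  = (4/97)    [-190 ≡ 4 mod 97]
  = (1/97)    [97 ≡ 1 mod 8 ⇒ (2/97)^2 = +1]
  = 1    [(1/97) = 1]
(-190/97) = 1, and 97 is prime, so -190 is a quadratic residue mod 97.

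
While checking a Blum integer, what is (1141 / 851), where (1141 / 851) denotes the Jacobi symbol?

(1141 / 851)
  = (290 / 851)    [1141 ≡ 290 mod 851]
  = -(145 / 851)    [851 ≡ 3 mod 8 ⇒ (2 / 851) = -1]
  = -(851 / 145)    [QR: 145 ≡ 1 mod 4, sign kept]
  = -(126 / 145)    [851 ≡ 126 mod 145]
  = -(63 / 145)    [145 ≡ 1 mod 8 ⇒ (2 / 145) = +1]
  = -(145 / 63)    [QR: 145 ≡ 1 mod 4, sign kept]
  = -(19 / 63)    [145 ≡ 19 mod 63]
  = (63 / 19)    [QR: both ≡ 3 mod 4, sign flips]
  = (6 / 19)    [63 ≡ 6 mod 19]
  = -(3 / 19)    [19 ≡ 3 mod 8 ⇒ (2 / 19) = -1]
  = (19 / 3)    [QR: both ≡ 3 mod 4, sign flips]
  = (1 / 3)    [19 ≡ 1 mod 3]
  = 1    [(1 / 3) = 1]

1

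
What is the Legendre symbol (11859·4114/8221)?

1

By multiplicativity, (11859·4114/8221) = (11859/8221)·(4114/8221).
First factor (11859/8221):
Reduce the numerator: 11859 ≡ 3638 (mod 8221), so (11859/8221) = (3638/8221).
Factor out 2: 3638 = 2·1819. Since 8221 ≡ 5 (mod 8), (2/8221) = -1. Now have -(1819/8221).
8221 ≡ 1 (mod 4), so quadratic reciprocity gives (1819/8221) = (8221/1819). Reduce: 8221 ≡ 945 (mod 1819). Now have -(945/1819).
945 ≡ 1 (mod 4), so quadratic reciprocity gives (945/1819) = (1819/945). Reduce: 1819 ≡ 874 (mod 945). Now have -(874/945).
Factor out 2: 874 = 2·437. Since 945 ≡ 1 (mod 8), (2/945) = +1. Now have -(437/945).
437 ≡ 1 (mod 4), so quadratic reciprocity gives (437/945) = (945/437). Reduce: 945 ≡ 71 (mod 437). Now have -(71/437).
437 ≡ 1 (mod 4), so quadratic reciprocity gives (71/437) = (437/71). Reduce: 437 ≡ 11 (mod 71). Now have -(11/71).
Both 11 ≡ 3 and 71 ≡ 3 (mod 4), so reciprocity gives (11/71) = -(71/11). Reduce: 71 ≡ 5 (mod 11). Now have (5/11).
5 ≡ 1 (mod 4), so quadratic reciprocity gives (5/11) = (11/5). Reduce: 11 ≡ 1 (mod 5). Now have (1/5).
(1/5) = 1. Collecting the sign factors: 1.
Second factor (4114/8221):
Factor out 2: 4114 = 2·2057. Since 8221 ≡ 5 (mod 8), (2/8221) = -1. Now have -(2057/8221).
2057 ≡ 1 (mod 4), so quadratic reciprocity gives (2057/8221) = (8221/2057). Reduce: 8221 ≡ 2050 (mod 2057). Now have -(2050/2057).
Factor out 2: 2050 = 2·1025. Since 2057 ≡ 1 (mod 8), (2/2057) = +1. Now have -(1025/2057).
1025 ≡ 1 (mod 4), so quadratic reciprocity gives (1025/2057) = (2057/1025). Reduce: 2057 ≡ 7 (mod 1025). Now have -(7/1025).
1025 ≡ 1 (mod 4), so quadratic reciprocity gives (7/1025) = (1025/7). Reduce: 1025 ≡ 3 (mod 7). Now have -(3/7).
Both 3 ≡ 3 and 7 ≡ 3 (mod 4), so reciprocity gives (3/7) = -(7/3). Reduce: 7 ≡ 1 (mod 3). Now have (1/3).
(1/3) = 1. Collecting the sign factors: 1.
Product: (1)·(1) = 1.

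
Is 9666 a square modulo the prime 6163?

no

Reduce the numerator: 9666 ≡ 3503 (mod 6163), so (9666|6163) = (3503|6163).
Both 3503 ≡ 3 and 6163 ≡ 3 (mod 4), so reciprocity gives (3503|6163) = -(6163|3503). Reduce: 6163 ≡ 2660 (mod 3503). Now have -(2660|3503).
Factor out 2: 2660 = 2^2·665. Since 3503 ≡ 7 (mod 8), (2|3503) = +1, and (2|3503)^2 = +1. Now have -(665|3503).
665 ≡ 1 (mod 4), so quadratic reciprocity gives (665|3503) = (3503|665). Reduce: 3503 ≡ 178 (mod 665). Now have -(178|665).
Factor out 2: 178 = 2·89. Since 665 ≡ 1 (mod 8), (2|665) = +1. Now have -(89|665).
89 ≡ 1 (mod 4), so quadratic reciprocity gives (89|665) = (665|89). Reduce: 665 ≡ 42 (mod 89). Now have -(42|89).
Factor out 2: 42 = 2·21. Since 89 ≡ 1 (mod 8), (2|89) = +1. Now have -(21|89).
21 ≡ 1 (mod 4), so quadratic reciprocity gives (21|89) = (89|21). Reduce: 89 ≡ 5 (mod 21). Now have -(5|21).
5 ≡ 1 (mod 4), so quadratic reciprocity gives (5|21) = (21|5). Reduce: 21 ≡ 1 (mod 5). Now have -(1|5).
(1|5) = 1. Collecting the sign factors: -1.
The Legendre symbol is -1, so x^2 ≡ 9666 (mod 6163) has no solution.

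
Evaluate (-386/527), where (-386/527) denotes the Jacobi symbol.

1

Reduce the numerator: -386 ≡ 141 (mod 527), so (-386/527) = (141/527).
141 ≡ 1 (mod 4), so quadratic reciprocity gives (141/527) = (527/141). Reduce: 527 ≡ 104 (mod 141). Now have (104/141).
Factor out 2: 104 = 2^3·13. Since 141 ≡ 5 (mod 8), (2/141) = -1, and (2/141)^3 = -1. Now have -(13/141).
13 ≡ 1 (mod 4), so quadratic reciprocity gives (13/141) = (141/13). Reduce: 141 ≡ 11 (mod 13). Now have -(11/13).
13 ≡ 1 (mod 4), so quadratic reciprocity gives (11/13) = (13/11). Reduce: 13 ≡ 2 (mod 11). Now have -(2/11).
Factor out 2: 2 = 2. Since 11 ≡ 3 (mod 8), (2/11) = -1. Now have (1/11).
(1/11) = 1. Collecting the sign factors: 1.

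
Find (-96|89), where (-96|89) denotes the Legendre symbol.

Pull out -1: (-96|89) = (-1|89)·(96|89). Since 89 ≡ 1 (mod 4), (-1|89) = +1. Now have (96|89).
Reduce the numerator: 96 ≡ 7 (mod 89), so (96|89) = (7|89).
89 ≡ 1 (mod 4), so quadratic reciprocity gives (7|89) = (89|7). Reduce: 89 ≡ 5 (mod 7). Now have (5|7).
5 ≡ 1 (mod 4), so quadratic reciprocity gives (5|7) = (7|5). Reduce: 7 ≡ 2 (mod 5). Now have (2|5).
Factor out 2: 2 = 2. Since 5 ≡ 5 (mod 8), (2|5) = -1. Now have -(1|5).
(1|5) = 1. Collecting the sign factors: -1.

-1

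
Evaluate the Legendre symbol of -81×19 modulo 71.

-1

By multiplicativity, (-81·19|71) = (-81|71)·(19|71).
First factor (-81|71):
(-81|71)
  = (61|71)    [-81 ≡ 61 mod 71]
  = (71|61)    [QR: 61 ≡ 1 mod 4, sign kept]
  = (10|61)    [71 ≡ 10 mod 61]
  = -(5|61)    [61 ≡ 5 mod 8 ⇒ (2|61) = -1]
  = -(61|5)    [QR: 5 ≡ 1 mod 4, sign kept]
  = -(1|5)    [61 ≡ 1 mod 5]
  = -1    [(1|5) = 1]
Second factor (19|71):
(19|71)
  = -(71|19)    [QR: both ≡ 3 mod 4, sign flips]
  = -(14|19)    [71 ≡ 14 mod 19]
  = (7|19)    [19 ≡ 3 mod 8 ⇒ (2|19) = -1]
  = -(19|7)    [QR: both ≡ 3 mod 4, sign flips]
  = -(5|7)    [19 ≡ 5 mod 7]
  = -(7|5)    [QR: 5 ≡ 1 mod 4, sign kept]
  = -(2|5)    [7 ≡ 2 mod 5]
  = (1|5)    [5 ≡ 5 mod 8 ⇒ (2|5) = -1]
  = 1    [(1|5) = 1]
Product: (-1)·(1) = -1.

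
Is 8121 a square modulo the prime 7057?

no

(8121|7057)
  = (1064|7057)    [8121 ≡ 1064 mod 7057]
  = (133|7057)    [7057 ≡ 1 mod 8 ⇒ (2|7057)^3 = +1]
  = (7057|133)    [QR: 133 ≡ 1 mod 4, sign kept]
  = (8|133)    [7057 ≡ 8 mod 133]
  = -(1|133)    [133 ≡ 5 mod 8 ⇒ (2|133)^3 = -1]
  = -1    [(1|133) = 1]
(8121|7057) = -1, and 7057 is prime, so 8121 is not a quadratic residue mod 7057.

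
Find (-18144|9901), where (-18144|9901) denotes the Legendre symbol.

(-18144|9901)
  = (18144|9901)    [9901 ≡ 1 mod 4 ⇒ (-1|9901) = +1]
  = (8243|9901)    [18144 ≡ 8243 mod 9901]
  = (9901|8243)    [QR: 9901 ≡ 1 mod 4, sign kept]
  = (1658|8243)    [9901 ≡ 1658 mod 8243]
  = -(829|8243)    [8243 ≡ 3 mod 8 ⇒ (2|8243) = -1]
  = -(8243|829)    [QR: 829 ≡ 1 mod 4, sign kept]
  = -(782|829)    [8243 ≡ 782 mod 829]
  = (391|829)    [829 ≡ 5 mod 8 ⇒ (2|829) = -1]
  = (829|391)    [QR: 829 ≡ 1 mod 4, sign kept]
  = (47|391)    [829 ≡ 47 mod 391]
  = -(391|47)    [QR: both ≡ 3 mod 4, sign flips]
  = -(15|47)    [391 ≡ 15 mod 47]
  = (47|15)    [QR: both ≡ 3 mod 4, sign flips]
  = (2|15)    [47 ≡ 2 mod 15]
  = (1|15)    [15 ≡ 7 mod 8 ⇒ (2|15) = +1]
  = 1    [(1|15) = 1]

1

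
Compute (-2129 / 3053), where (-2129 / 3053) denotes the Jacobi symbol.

1

(-2129 / 3053)
  = (924 / 3053)    [-2129 ≡ 924 mod 3053]
  = (231 / 3053)    [3053 ≡ 5 mod 8 ⇒ (2 / 3053)^2 = +1]
  = (3053 / 231)    [QR: 3053 ≡ 1 mod 4, sign kept]
  = (50 / 231)    [3053 ≡ 50 mod 231]
  = (25 / 231)    [231 ≡ 7 mod 8 ⇒ (2 / 231) = +1]
  = (231 / 25)    [QR: 25 ≡ 1 mod 4, sign kept]
  = (6 / 25)    [231 ≡ 6 mod 25]
  = (3 / 25)    [25 ≡ 1 mod 8 ⇒ (2 / 25) = +1]
  = (25 / 3)    [QR: 25 ≡ 1 mod 4, sign kept]
  = (1 / 3)    [25 ≡ 1 mod 3]
  = 1    [(1 / 3) = 1]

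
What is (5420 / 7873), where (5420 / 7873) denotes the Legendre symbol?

-1

(5420 / 7873)
  = (1355 / 7873)    [7873 ≡ 1 mod 8 ⇒ (2 / 7873)^2 = +1]
  = (7873 / 1355)    [QR: 7873 ≡ 1 mod 4, sign kept]
  = (1098 / 1355)    [7873 ≡ 1098 mod 1355]
  = -(549 / 1355)    [1355 ≡ 3 mod 8 ⇒ (2 / 1355) = -1]
  = -(1355 / 549)    [QR: 549 ≡ 1 mod 4, sign kept]
  = -(257 / 549)    [1355 ≡ 257 mod 549]
  = -(549 / 257)    [QR: 257 ≡ 1 mod 4, sign kept]
  = -(35 / 257)    [549 ≡ 35 mod 257]
  = -(257 / 35)    [QR: 257 ≡ 1 mod 4, sign kept]
  = -(12 / 35)    [257 ≡ 12 mod 35]
  = -(3 / 35)    [35 ≡ 3 mod 8 ⇒ (2 / 35)^2 = +1]
  = (35 / 3)    [QR: both ≡ 3 mod 4, sign flips]
  = (2 / 3)    [35 ≡ 2 mod 3]
  = -(1 / 3)    [3 ≡ 3 mod 8 ⇒ (2 / 3) = -1]
  = -1    [(1 / 3) = 1]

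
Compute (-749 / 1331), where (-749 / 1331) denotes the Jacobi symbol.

Reduce the numerator: -749 ≡ 582 (mod 1331), so (-749 / 1331) = (582 / 1331).
Factor out 2: 582 = 2·291. Since 1331 ≡ 3 (mod 8), (2 / 1331) = -1. Now have -(291 / 1331).
Both 291 ≡ 3 and 1331 ≡ 3 (mod 4), so reciprocity gives (291 / 1331) = -(1331 / 291). Reduce: 1331 ≡ 167 (mod 291). Now have (167 / 291).
Both 167 ≡ 3 and 291 ≡ 3 (mod 4), so reciprocity gives (167 / 291) = -(291 / 167). Reduce: 291 ≡ 124 (mod 167). Now have -(124 / 167).
Factor out 2: 124 = 2^2·31. Since 167 ≡ 7 (mod 8), (2 / 167) = +1, and (2 / 167)^2 = +1. Now have -(31 / 167).
Both 31 ≡ 3 and 167 ≡ 3 (mod 4), so reciprocity gives (31 / 167) = -(167 / 31). Reduce: 167 ≡ 12 (mod 31). Now have (12 / 31).
Factor out 2: 12 = 2^2·3. Since 31 ≡ 7 (mod 8), (2 / 31) = +1, and (2 / 31)^2 = +1. Now have (3 / 31).
Both 3 ≡ 3 and 31 ≡ 3 (mod 4), so reciprocity gives (3 / 31) = -(31 / 3). Reduce: 31 ≡ 1 (mod 3). Now have -(1 / 3).
(1 / 3) = 1. Collecting the sign factors: -1.

-1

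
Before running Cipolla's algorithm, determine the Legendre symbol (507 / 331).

(507 / 331)
  = (176 / 331)    [507 ≡ 176 mod 331]
  = (11 / 331)    [331 ≡ 3 mod 8 ⇒ (2 / 331)^4 = +1]
  = -(331 / 11)    [QR: both ≡ 3 mod 4, sign flips]
  = -(1 / 11)    [331 ≡ 1 mod 11]
  = -1    [(1 / 11) = 1]

-1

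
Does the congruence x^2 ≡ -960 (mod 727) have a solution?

Reduce the numerator: -960 ≡ 494 (mod 727), so (-960|727) = (494|727).
Factor out 2: 494 = 2·247. Since 727 ≡ 7 (mod 8), (2|727) = +1. Now have (247|727).
Both 247 ≡ 3 and 727 ≡ 3 (mod 4), so reciprocity gives (247|727) = -(727|247). Reduce: 727 ≡ 233 (mod 247). Now have -(233|247).
233 ≡ 1 (mod 4), so quadratic reciprocity gives (233|247) = (247|233). Reduce: 247 ≡ 14 (mod 233). Now have -(14|233).
Factor out 2: 14 = 2·7. Since 233 ≡ 1 (mod 8), (2|233) = +1. Now have -(7|233).
233 ≡ 1 (mod 4), so quadratic reciprocity gives (7|233) = (233|7). Reduce: 233 ≡ 2 (mod 7). Now have -(2|7).
Factor out 2: 2 = 2. Since 7 ≡ 7 (mod 8), (2|7) = +1. Now have -(1|7).
(1|7) = 1. Collecting the sign factors: -1.
The Legendre symbol is -1, so x^2 ≡ -960 (mod 727) has no solution.

no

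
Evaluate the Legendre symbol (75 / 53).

(75 / 53)
  = (22 / 53)    [75 ≡ 22 mod 53]
  = -(11 / 53)    [53 ≡ 5 mod 8 ⇒ (2 / 53) = -1]
  = -(53 / 11)    [QR: 53 ≡ 1 mod 4, sign kept]
  = -(9 / 11)    [53 ≡ 9 mod 11]
  = -(11 / 9)    [QR: 9 ≡ 1 mod 4, sign kept]
  = -(2 / 9)    [11 ≡ 2 mod 9]
  = -(1 / 9)    [9 ≡ 1 mod 8 ⇒ (2 / 9) = +1]
  = -1    [(1 / 9) = 1]

-1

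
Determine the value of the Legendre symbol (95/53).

1

(95/53)
  = (42/53)    [95 ≡ 42 mod 53]
  = -(21/53)    [53 ≡ 5 mod 8 ⇒ (2/53) = -1]
  = -(53/21)    [QR: 21 ≡ 1 mod 4, sign kept]
  = -(11/21)    [53 ≡ 11 mod 21]
  = -(21/11)    [QR: 21 ≡ 1 mod 4, sign kept]
  = -(10/11)    [21 ≡ 10 mod 11]
  = (5/11)    [11 ≡ 3 mod 8 ⇒ (2/11) = -1]
  = (11/5)    [QR: 5 ≡ 1 mod 4, sign kept]
  = (1/5)    [11 ≡ 1 mod 5]
  = 1    [(1/5) = 1]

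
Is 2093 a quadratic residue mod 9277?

2093 ≡ 1 (mod 4), so quadratic reciprocity gives (2093/9277) = (9277/2093). Reduce: 9277 ≡ 905 (mod 2093). Now have (905/2093).
905 ≡ 1 (mod 4), so quadratic reciprocity gives (905/2093) = (2093/905). Reduce: 2093 ≡ 283 (mod 905). Now have (283/905).
905 ≡ 1 (mod 4), so quadratic reciprocity gives (283/905) = (905/283). Reduce: 905 ≡ 56 (mod 283). Now have (56/283).
Factor out 2: 56 = 2^3·7. Since 283 ≡ 3 (mod 8), (2/283) = -1, and (2/283)^3 = -1. Now have -(7/283).
Both 7 ≡ 3 and 283 ≡ 3 (mod 4), so reciprocity gives (7/283) = -(283/7). Reduce: 283 ≡ 3 (mod 7). Now have (3/7).
Both 3 ≡ 3 and 7 ≡ 3 (mod 4), so reciprocity gives (3/7) = -(7/3). Reduce: 7 ≡ 1 (mod 3). Now have -(1/3).
(1/3) = 1. Collecting the sign factors: -1.
(2093/9277) = -1, and 9277 is prime, so 2093 is not a quadratic residue mod 9277.

no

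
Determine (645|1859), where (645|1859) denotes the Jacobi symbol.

-1

(645|1859)
  = (1859|645)    [QR: 645 ≡ 1 mod 4, sign kept]
  = (569|645)    [1859 ≡ 569 mod 645]
  = (645|569)    [QR: 569 ≡ 1 mod 4, sign kept]
  = (76|569)    [645 ≡ 76 mod 569]
  = (19|569)    [569 ≡ 1 mod 8 ⇒ (2|569)^2 = +1]
  = (569|19)    [QR: 569 ≡ 1 mod 4, sign kept]
  = (18|19)    [569 ≡ 18 mod 19]
  = -(9|19)    [19 ≡ 3 mod 8 ⇒ (2|19) = -1]
  = -(19|9)    [QR: 9 ≡ 1 mod 4, sign kept]
  = -(1|9)    [19 ≡ 1 mod 9]
  = -1    [(1|9) = 1]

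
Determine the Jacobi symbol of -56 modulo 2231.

-1

Pull out -1: (-56/2231) = (-1/2231)·(56/2231). Since 2231 ≡ 3 (mod 4), (-1/2231) = -1. Now have -(56/2231).
Factor out 2: 56 = 2^3·7. Since 2231 ≡ 7 (mod 8), (2/2231) = +1, and (2/2231)^3 = +1. Now have -(7/2231).
Both 7 ≡ 3 and 2231 ≡ 3 (mod 4), so reciprocity gives (7/2231) = -(2231/7). Reduce: 2231 ≡ 5 (mod 7). Now have (5/7).
5 ≡ 1 (mod 4), so quadratic reciprocity gives (5/7) = (7/5). Reduce: 7 ≡ 2 (mod 5). Now have (2/5).
Factor out 2: 2 = 2. Since 5 ≡ 5 (mod 8), (2/5) = -1. Now have -(1/5).
(1/5) = 1. Collecting the sign factors: -1.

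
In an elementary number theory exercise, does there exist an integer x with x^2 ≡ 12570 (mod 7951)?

Reduce the numerator: 12570 ≡ 4619 (mod 7951), so (12570/7951) = (4619/7951).
Both 4619 ≡ 3 and 7951 ≡ 3 (mod 4), so reciprocity gives (4619/7951) = -(7951/4619). Reduce: 7951 ≡ 3332 (mod 4619). Now have -(3332/4619).
Factor out 2: 3332 = 2^2·833. Since 4619 ≡ 3 (mod 8), (2/4619) = -1, and (2/4619)^2 = +1. Now have -(833/4619).
833 ≡ 1 (mod 4), so quadratic reciprocity gives (833/4619) = (4619/833). Reduce: 4619 ≡ 454 (mod 833). Now have -(454/833).
Factor out 2: 454 = 2·227. Since 833 ≡ 1 (mod 8), (2/833) = +1. Now have -(227/833).
833 ≡ 1 (mod 4), so quadratic reciprocity gives (227/833) = (833/227). Reduce: 833 ≡ 152 (mod 227). Now have -(152/227).
Factor out 2: 152 = 2^3·19. Since 227 ≡ 3 (mod 8), (2/227) = -1, and (2/227)^3 = -1. Now have (19/227).
Both 19 ≡ 3 and 227 ≡ 3 (mod 4), so reciprocity gives (19/227) = -(227/19). Reduce: 227 ≡ 18 (mod 19). Now have -(18/19).
Factor out 2: 18 = 2·9. Since 19 ≡ 3 (mod 8), (2/19) = -1. Now have (9/19).
9 ≡ 1 (mod 4), so quadratic reciprocity gives (9/19) = (19/9). Reduce: 19 ≡ 1 (mod 9). Now have (1/9).
(1/9) = 1. Collecting the sign factors: 1.
The Legendre symbol is 1, so x^2 ≡ 12570 (mod 7951) has solution.

yes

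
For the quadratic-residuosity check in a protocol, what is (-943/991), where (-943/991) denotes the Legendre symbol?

Reduce the numerator: -943 ≡ 48 (mod 991), so (-943/991) = (48/991).
Factor out 2: 48 = 2^4·3. Since 991 ≡ 7 (mod 8), (2/991) = +1, and (2/991)^4 = +1. Now have (3/991).
Both 3 ≡ 3 and 991 ≡ 3 (mod 4), so reciprocity gives (3/991) = -(991/3). Reduce: 991 ≡ 1 (mod 3). Now have -(1/3).
(1/3) = 1. Collecting the sign factors: -1.

-1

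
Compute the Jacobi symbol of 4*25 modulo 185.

0

By multiplicativity, (4·25|185) = (4|185)·(25|185).
First factor (4|185):
(4|185)
  = (1|185)    [185 ≡ 1 mod 8 ⇒ (2|185)^2 = +1]
  = 1    [(1|185) = 1]
Second factor (25|185):
(25|185)
  = (185|25)    [QR: 25 ≡ 1 mod 4, sign kept]
  = (10|25)    [185 ≡ 10 mod 25]
  = (5|25)    [25 ≡ 1 mod 8 ⇒ (2|25) = +1]
  = (25|5)    [QR: 5 ≡ 1 mod 4, sign kept]
  = (0|5)    [25 ≡ 0 mod 5]
  = 0    [numerator 0, gcd > 1]
Product: (1)·(0) = 0.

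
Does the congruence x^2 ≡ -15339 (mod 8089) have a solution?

no

(-15339|8089)
  = (15339|8089)    [8089 ≡ 1 mod 4 ⇒ (-1|8089) = +1]
  = (7250|8089)    [15339 ≡ 7250 mod 8089]
  = (3625|8089)    [8089 ≡ 1 mod 8 ⇒ (2|8089) = +1]
  = (8089|3625)    [QR: 3625 ≡ 1 mod 4, sign kept]
  = (839|3625)    [8089 ≡ 839 mod 3625]
  = (3625|839)    [QR: 3625 ≡ 1 mod 4, sign kept]
  = (269|839)    [3625 ≡ 269 mod 839]
  = (839|269)    [QR: 269 ≡ 1 mod 4, sign kept]
  = (32|269)    [839 ≡ 32 mod 269]
  = -(1|269)    [269 ≡ 5 mod 8 ⇒ (2|269)^5 = -1]
  = -1    [(1|269) = 1]
(-15339|8089) = -1, and 8089 is prime, so -15339 is not a quadratic residue mod 8089.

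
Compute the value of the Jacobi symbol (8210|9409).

Factor out 2: 8210 = 2·4105. Since 9409 ≡ 1 (mod 8), (2|9409) = +1. Now have (4105|9409).
4105 ≡ 1 (mod 4), so quadratic reciprocity gives (4105|9409) = (9409|4105). Reduce: 9409 ≡ 1199 (mod 4105). Now have (1199|4105).
4105 ≡ 1 (mod 4), so quadratic reciprocity gives (1199|4105) = (4105|1199). Reduce: 4105 ≡ 508 (mod 1199). Now have (508|1199).
Factor out 2: 508 = 2^2·127. Since 1199 ≡ 7 (mod 8), (2|1199) = +1, and (2|1199)^2 = +1. Now have (127|1199).
Both 127 ≡ 3 and 1199 ≡ 3 (mod 4), so reciprocity gives (127|1199) = -(1199|127). Reduce: 1199 ≡ 56 (mod 127). Now have -(56|127).
Factor out 2: 56 = 2^3·7. Since 127 ≡ 7 (mod 8), (2|127) = +1, and (2|127)^3 = +1. Now have -(7|127).
Both 7 ≡ 3 and 127 ≡ 3 (mod 4), so reciprocity gives (7|127) = -(127|7). Reduce: 127 ≡ 1 (mod 7). Now have (1|7).
(1|7) = 1. Collecting the sign factors: 1.

1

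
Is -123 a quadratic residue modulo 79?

Reduce the numerator: -123 ≡ 35 (mod 79), so (-123/79) = (35/79).
Both 35 ≡ 3 and 79 ≡ 3 (mod 4), so reciprocity gives (35/79) = -(79/35). Reduce: 79 ≡ 9 (mod 35). Now have -(9/35).
9 ≡ 1 (mod 4), so quadratic reciprocity gives (9/35) = (35/9). Reduce: 35 ≡ 8 (mod 9). Now have -(8/9).
Factor out 2: 8 = 2^3. Since 9 ≡ 1 (mod 8), (2/9) = +1, and (2/9)^3 = +1. Now have -(1/9).
(1/9) = 1. Collecting the sign factors: -1.
The Legendre symbol is -1, so x^2 ≡ -123 (mod 79) has no solution.

no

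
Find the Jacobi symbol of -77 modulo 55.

(-77/55)
  = (33/55)    [-77 ≡ 33 mod 55]
  = (55/33)    [QR: 33 ≡ 1 mod 4, sign kept]
  = (22/33)    [55 ≡ 22 mod 33]
  = (11/33)    [33 ≡ 1 mod 8 ⇒ (2/33) = +1]
  = (33/11)    [QR: 33 ≡ 1 mod 4, sign kept]
  = (0/11)    [33 ≡ 0 mod 11]
  = 0    [numerator 0, gcd > 1]

0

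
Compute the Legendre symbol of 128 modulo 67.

(128/67)
  = (61/67)    [128 ≡ 61 mod 67]
  = (67/61)    [QR: 61 ≡ 1 mod 4, sign kept]
  = (6/61)    [67 ≡ 6 mod 61]
  = -(3/61)    [61 ≡ 5 mod 8 ⇒ (2/61) = -1]
  = -(61/3)    [QR: 61 ≡ 1 mod 4, sign kept]
  = -(1/3)    [61 ≡ 1 mod 3]
  = -1    [(1/3) = 1]

-1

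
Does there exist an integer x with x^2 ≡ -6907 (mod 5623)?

yes

(-6907|5623)
  = -(6907|5623)    [5623 ≡ 3 mod 4 ⇒ (-1|5623) = -1]
  = -(1284|5623)    [6907 ≡ 1284 mod 5623]
  = -(321|5623)    [5623 ≡ 7 mod 8 ⇒ (2|5623)^2 = +1]
  = -(5623|321)    [QR: 321 ≡ 1 mod 4, sign kept]
  = -(166|321)    [5623 ≡ 166 mod 321]
  = -(83|321)    [321 ≡ 1 mod 8 ⇒ (2|321) = +1]
  = -(321|83)    [QR: 321 ≡ 1 mod 4, sign kept]
  = -(72|83)    [321 ≡ 72 mod 83]
  = (9|83)    [83 ≡ 3 mod 8 ⇒ (2|83)^3 = -1]
  = (83|9)    [QR: 9 ≡ 1 mod 4, sign kept]
  = (2|9)    [83 ≡ 2 mod 9]
  = (1|9)    [9 ≡ 1 mod 8 ⇒ (2|9) = +1]
  = 1    [(1|9) = 1]
(-6907|5623) = 1, and 5623 is prime, so -6907 is a quadratic residue mod 5623.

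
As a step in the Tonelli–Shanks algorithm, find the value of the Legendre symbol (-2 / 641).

1

Pull out -1: (-2 / 641) = (-1 / 641)·(2 / 641). Since 641 ≡ 1 (mod 4), (-1 / 641) = +1. Now have (2 / 641).
Factor out 2: 2 = 2. Since 641 ≡ 1 (mod 8), (2 / 641) = +1. Now have (1 / 641).
(1 / 641) = 1. Collecting the sign factors: 1.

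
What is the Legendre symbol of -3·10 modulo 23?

By multiplicativity, (-3·10|23) = (-3|23)·(10|23).
First factor (-3|23):
(-3|23)
  = (20|23)    [-3 ≡ 20 mod 23]
  = (5|23)    [23 ≡ 7 mod 8 ⇒ (2|23)^2 = +1]
  = (23|5)    [QR: 5 ≡ 1 mod 4, sign kept]
  = (3|5)    [23 ≡ 3 mod 5]
  = (5|3)    [QR: 5 ≡ 1 mod 4, sign kept]
  = (2|3)    [5 ≡ 2 mod 3]
  = -(1|3)    [3 ≡ 3 mod 8 ⇒ (2|3) = -1]
  = -1    [(1|3) = 1]
Second factor (10|23):
(10|23)
  = (5|23)    [23 ≡ 7 mod 8 ⇒ (2|23) = +1]
  = (23|5)    [QR: 5 ≡ 1 mod 4, sign kept]
  = (3|5)    [23 ≡ 3 mod 5]
  = (5|3)    [QR: 5 ≡ 1 mod 4, sign kept]
  = (2|3)    [5 ≡ 2 mod 3]
  = -(1|3)    [3 ≡ 3 mod 8 ⇒ (2|3) = -1]
  = -1    [(1|3) = 1]
Product: (-1)·(-1) = 1.

1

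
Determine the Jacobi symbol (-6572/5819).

(-6572/5819)
  = (5066/5819)    [-6572 ≡ 5066 mod 5819]
  = -(2533/5819)    [5819 ≡ 3 mod 8 ⇒ (2/5819) = -1]
  = -(5819/2533)    [QR: 2533 ≡ 1 mod 4, sign kept]
  = -(753/2533)    [5819 ≡ 753 mod 2533]
  = -(2533/753)    [QR: 753 ≡ 1 mod 4, sign kept]
  = -(274/753)    [2533 ≡ 274 mod 753]
  = -(137/753)    [753 ≡ 1 mod 8 ⇒ (2/753) = +1]
  = -(753/137)    [QR: 137 ≡ 1 mod 4, sign kept]
  = -(68/137)    [753 ≡ 68 mod 137]
  = -(17/137)    [137 ≡ 1 mod 8 ⇒ (2/137)^2 = +1]
  = -(137/17)    [QR: 17 ≡ 1 mod 4, sign kept]
  = -(1/17)    [137 ≡ 1 mod 17]
  = -1    [(1/17) = 1]

-1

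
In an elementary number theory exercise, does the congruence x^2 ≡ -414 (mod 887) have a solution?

Reduce the numerator: -414 ≡ 473 (mod 887), so (-414|887) = (473|887).
473 ≡ 1 (mod 4), so quadratic reciprocity gives (473|887) = (887|473). Reduce: 887 ≡ 414 (mod 473). Now have (414|473).
Factor out 2: 414 = 2·207. Since 473 ≡ 1 (mod 8), (2|473) = +1. Now have (207|473).
473 ≡ 1 (mod 4), so quadratic reciprocity gives (207|473) = (473|207). Reduce: 473 ≡ 59 (mod 207). Now have (59|207).
Both 59 ≡ 3 and 207 ≡ 3 (mod 4), so reciprocity gives (59|207) = -(207|59). Reduce: 207 ≡ 30 (mod 59). Now have -(30|59).
Factor out 2: 30 = 2·15. Since 59 ≡ 3 (mod 8), (2|59) = -1. Now have (15|59).
Both 15 ≡ 3 and 59 ≡ 3 (mod 4), so reciprocity gives (15|59) = -(59|15). Reduce: 59 ≡ 14 (mod 15). Now have -(14|15).
Factor out 2: 14 = 2·7. Since 15 ≡ 7 (mod 8), (2|15) = +1. Now have -(7|15).
Both 7 ≡ 3 and 15 ≡ 3 (mod 4), so reciprocity gives (7|15) = -(15|7). Reduce: 15 ≡ 1 (mod 7). Now have (1|7).
(1|7) = 1. Collecting the sign factors: 1.
The Legendre symbol is 1, so x^2 ≡ -414 (mod 887) has solution.

yes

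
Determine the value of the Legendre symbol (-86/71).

(-86/71)
  = -(86/71)    [71 ≡ 3 mod 4 ⇒ (-1/71) = -1]
  = -(15/71)    [86 ≡ 15 mod 71]
  = (71/15)    [QR: both ≡ 3 mod 4, sign flips]
  = (11/15)    [71 ≡ 11 mod 15]
  = -(15/11)    [QR: both ≡ 3 mod 4, sign flips]
  = -(4/11)    [15 ≡ 4 mod 11]
  = -(1/11)    [11 ≡ 3 mod 8 ⇒ (2/11)^2 = +1]
  = -1    [(1/11) = 1]

-1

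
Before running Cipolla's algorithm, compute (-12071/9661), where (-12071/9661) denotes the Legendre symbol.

1

(-12071/9661)
  = (12071/9661)    [9661 ≡ 1 mod 4 ⇒ (-1/9661) = +1]
  = (2410/9661)    [12071 ≡ 2410 mod 9661]
  = -(1205/9661)    [9661 ≡ 5 mod 8 ⇒ (2/9661) = -1]
  = -(9661/1205)    [QR: 1205 ≡ 1 mod 4, sign kept]
  = -(21/1205)    [9661 ≡ 21 mod 1205]
  = -(1205/21)    [QR: 21 ≡ 1 mod 4, sign kept]
  = -(8/21)    [1205 ≡ 8 mod 21]
  = (1/21)    [21 ≡ 5 mod 8 ⇒ (2/21)^3 = -1]
  = 1    [(1/21) = 1]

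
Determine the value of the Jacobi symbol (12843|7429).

Reduce the numerator: 12843 ≡ 5414 (mod 7429), so (12843|7429) = (5414|7429).
Factor out 2: 5414 = 2·2707. Since 7429 ≡ 5 (mod 8), (2|7429) = -1. Now have -(2707|7429).
7429 ≡ 1 (mod 4), so quadratic reciprocity gives (2707|7429) = (7429|2707). Reduce: 7429 ≡ 2015 (mod 2707). Now have -(2015|2707).
Both 2015 ≡ 3 and 2707 ≡ 3 (mod 4), so reciprocity gives (2015|2707) = -(2707|2015). Reduce: 2707 ≡ 692 (mod 2015). Now have (692|2015).
Factor out 2: 692 = 2^2·173. Since 2015 ≡ 7 (mod 8), (2|2015) = +1, and (2|2015)^2 = +1. Now have (173|2015).
173 ≡ 1 (mod 4), so quadratic reciprocity gives (173|2015) = (2015|173). Reduce: 2015 ≡ 112 (mod 173). Now have (112|173).
Factor out 2: 112 = 2^4·7. Since 173 ≡ 5 (mod 8), (2|173) = -1, and (2|173)^4 = +1. Now have (7|173).
173 ≡ 1 (mod 4), so quadratic reciprocity gives (7|173) = (173|7). Reduce: 173 ≡ 5 (mod 7). Now have (5|7).
5 ≡ 1 (mod 4), so quadratic reciprocity gives (5|7) = (7|5). Reduce: 7 ≡ 2 (mod 5). Now have (2|5).
Factor out 2: 2 = 2. Since 5 ≡ 5 (mod 8), (2|5) = -1. Now have -(1|5).
(1|5) = 1. Collecting the sign factors: -1.

-1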